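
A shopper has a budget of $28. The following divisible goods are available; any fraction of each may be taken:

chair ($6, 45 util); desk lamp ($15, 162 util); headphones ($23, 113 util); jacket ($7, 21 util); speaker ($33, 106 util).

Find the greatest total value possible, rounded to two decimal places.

Take in order of value per unit:
- desk lamp (162/15 per unit): all 15 → value 162, running total 162.00
- chair (45/6 per unit): all 6 → value 45, running total 207.00
- headphones (113/23 per unit): 7 of 23 → value 7×113/23 = 34.3913, running total 241.39
Total 241.39.

241.39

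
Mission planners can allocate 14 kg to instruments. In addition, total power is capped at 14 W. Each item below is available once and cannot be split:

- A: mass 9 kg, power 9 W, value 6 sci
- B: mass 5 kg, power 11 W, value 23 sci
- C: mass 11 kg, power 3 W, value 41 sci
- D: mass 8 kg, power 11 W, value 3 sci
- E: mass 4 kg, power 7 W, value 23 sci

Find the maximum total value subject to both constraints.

41 sci

Feasible sets respecting both limits:
- C: mass 11, power 3, value 41
- B: mass 5, power 11, value 23
- E: mass 4, power 7, value 23
Best: 41 sci.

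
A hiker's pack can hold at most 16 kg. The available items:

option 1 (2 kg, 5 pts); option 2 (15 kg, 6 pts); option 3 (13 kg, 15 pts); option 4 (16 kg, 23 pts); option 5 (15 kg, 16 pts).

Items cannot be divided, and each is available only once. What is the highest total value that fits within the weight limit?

This is a 0/1 knapsack; check combinations near the capacity.
- option 4: weight 16, value 23
- option 1+option 3: weight 2+13=15, value 5+15=20
- option 5: weight 15, value 16
- option 3: weight 13, value 15
- option 2: weight 15, value 6
Best: 23 pts.

23 pts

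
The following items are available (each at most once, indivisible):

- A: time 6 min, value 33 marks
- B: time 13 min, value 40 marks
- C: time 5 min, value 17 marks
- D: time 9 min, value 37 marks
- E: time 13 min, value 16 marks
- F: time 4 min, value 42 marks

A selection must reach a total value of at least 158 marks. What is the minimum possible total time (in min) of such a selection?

37

Subsets with value ≥ 158, sorted by total time:
- A+B+C+D+F: time 37, value 169
- A+B+D+E+F: time 45, value 168
- A+B+C+D+E+F: time 50, value 185
Minimum time: 37 min.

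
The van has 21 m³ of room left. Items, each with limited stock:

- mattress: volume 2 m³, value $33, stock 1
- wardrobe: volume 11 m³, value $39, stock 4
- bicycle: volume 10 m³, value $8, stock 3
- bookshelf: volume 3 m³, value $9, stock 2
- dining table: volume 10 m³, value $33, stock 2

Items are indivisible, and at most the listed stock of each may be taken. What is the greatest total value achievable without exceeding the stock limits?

Best selections within volume 21 and stock limits:
- 1×mattress + 1×wardrobe + 2×bookshelf: volume 19, value 90
- 1×mattress + 2×bookshelf + 1×dining table: volume 18, value 84
- 1×mattress + 1×wardrobe + 1×bookshelf: volume 16, value 81
- 1×mattress + 1×bookshelf + 1×dining table: volume 15, value 75
Best: $90.

$90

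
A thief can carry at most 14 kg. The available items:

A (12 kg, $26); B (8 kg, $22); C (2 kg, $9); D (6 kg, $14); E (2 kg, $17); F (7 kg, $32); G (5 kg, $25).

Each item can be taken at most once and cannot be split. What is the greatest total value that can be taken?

This is a 0/1 knapsack; check combinations near the capacity.
- E+F+G: weight 2+7+5=14, value 17+32+25=74
- C+F+G: weight 2+7+5=14, value 9+32+25=66
- C+E+F: weight 2+2+7=11, value 9+17+32=58
Best: $74.

$74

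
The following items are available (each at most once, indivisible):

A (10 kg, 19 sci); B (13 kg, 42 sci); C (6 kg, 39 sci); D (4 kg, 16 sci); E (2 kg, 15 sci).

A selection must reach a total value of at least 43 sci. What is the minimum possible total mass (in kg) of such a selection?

8

Subsets with value ≥ 43, sorted by total mass:
- C+E: mass 8, value 54
- C+D: mass 10, value 55
- C+D+E: mass 12, value 70
- B+E: mass 15, value 57
Minimum mass: 8 kg.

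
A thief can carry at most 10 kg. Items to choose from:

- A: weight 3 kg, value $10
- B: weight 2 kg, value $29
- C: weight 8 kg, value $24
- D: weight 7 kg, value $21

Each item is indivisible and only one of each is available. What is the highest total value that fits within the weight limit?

$53

This is a 0/1 knapsack; check combinations near the capacity.
- B+C: weight 2+8=10, value 29+24=53
- B+D: weight 2+7=9, value 29+21=50
- A+B: weight 3+2=5, value 10+29=39
- A+D: weight 3+7=10, value 10+21=31
Best: $53.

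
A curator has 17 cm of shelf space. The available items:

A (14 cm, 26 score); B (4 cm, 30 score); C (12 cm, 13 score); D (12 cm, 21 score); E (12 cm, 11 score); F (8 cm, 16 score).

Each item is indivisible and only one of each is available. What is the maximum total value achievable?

51 score

Check high-value combinations within 17 cm:
- B+D: length 4+12=16, value 30+21=51
- B+F: length 4+8=12, value 30+16=46
- B+C: length 4+12=16, value 30+13=43
- B+E: length 4+12=16, value 30+11=41
- B: length 4, value 30
Best: 51 score.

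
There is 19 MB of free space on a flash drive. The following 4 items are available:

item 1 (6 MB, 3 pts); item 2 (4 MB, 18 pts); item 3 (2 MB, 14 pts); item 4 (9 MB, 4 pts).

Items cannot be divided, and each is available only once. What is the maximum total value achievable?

36 pts

Check high-value combinations within 19 MB:
- item 2+item 3+item 4: size 4+2+9=15, value 18+14+4=36
- item 1+item 2+item 3: size 6+4+2=12, value 3+18+14=35
- item 2+item 3: size 4+2=6, value 18+14=32
- item 1+item 2+item 4: size 6+4+9=19, value 3+18+4=25
Best: 36 pts.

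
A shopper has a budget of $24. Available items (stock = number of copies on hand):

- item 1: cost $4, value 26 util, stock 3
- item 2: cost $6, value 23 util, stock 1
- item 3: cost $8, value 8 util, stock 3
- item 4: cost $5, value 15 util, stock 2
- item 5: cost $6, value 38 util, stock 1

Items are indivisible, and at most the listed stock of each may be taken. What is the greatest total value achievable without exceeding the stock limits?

139 util

Best selections within cost 24 and stock limits:
- 3×item 1 + 1×item 2 + 1×item 5: cost 24, value 139
- 3×item 1 + 1×item 4 + 1×item 5: cost 23, value 131
- 2×item 1 + 2×item 4 + 1×item 5: cost 24, value 120
Best: 139 util.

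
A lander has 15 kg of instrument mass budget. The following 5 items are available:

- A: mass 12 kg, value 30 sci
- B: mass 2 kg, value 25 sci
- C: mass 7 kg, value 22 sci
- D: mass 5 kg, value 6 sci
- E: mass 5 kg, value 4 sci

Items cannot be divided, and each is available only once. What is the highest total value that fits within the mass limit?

Check high-value combinations within 15 kg:
- A+B: mass 12+2=14, value 30+25=55
- B+C+D: mass 2+7+5=14, value 25+22+6=53
- B+C+E: mass 2+7+5=14, value 25+22+4=51
- B+C: mass 2+7=9, value 25+22=47
Best: 55 sci.

55 sci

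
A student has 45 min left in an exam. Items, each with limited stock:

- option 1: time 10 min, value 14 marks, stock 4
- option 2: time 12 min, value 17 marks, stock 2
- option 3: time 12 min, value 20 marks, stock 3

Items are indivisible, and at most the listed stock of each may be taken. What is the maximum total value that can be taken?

Top feasible selections:
- 2×option 1 + 2×option 3: time 44, value 68
- 2×option 1 + 1×option 2 + 1×option 3: time 44, value 65
Best: 68 marks.

68 marks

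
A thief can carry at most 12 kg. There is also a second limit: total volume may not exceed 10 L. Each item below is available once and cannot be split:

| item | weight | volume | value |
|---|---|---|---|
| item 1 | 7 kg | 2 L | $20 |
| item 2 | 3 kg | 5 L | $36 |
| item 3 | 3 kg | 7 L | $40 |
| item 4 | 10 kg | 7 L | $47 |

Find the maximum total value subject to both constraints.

Feasible sets respecting both limits:
- item 1+item 3: weight 10, volume 9, value 60
- item 1+item 2: weight 10, volume 7, value 56
- item 4: weight 10, volume 7, value 47
- item 3: weight 3, volume 7, value 40
Best: $60.

$60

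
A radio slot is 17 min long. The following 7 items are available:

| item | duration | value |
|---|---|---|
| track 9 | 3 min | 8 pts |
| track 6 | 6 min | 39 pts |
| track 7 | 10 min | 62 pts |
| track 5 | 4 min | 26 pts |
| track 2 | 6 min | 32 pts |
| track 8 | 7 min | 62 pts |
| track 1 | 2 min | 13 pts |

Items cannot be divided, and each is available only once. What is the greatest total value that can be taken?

127 pts

This is a 0/1 knapsack; check combinations near the capacity.
- track 6+track 5+track 8: duration 6+4+7=17, value 39+26+62=127
- track 7+track 8: duration 10+7=17, value 62+62=124
- track 5+track 2+track 8: duration 4+6+7=17, value 26+32+62=120
Best: 127 pts.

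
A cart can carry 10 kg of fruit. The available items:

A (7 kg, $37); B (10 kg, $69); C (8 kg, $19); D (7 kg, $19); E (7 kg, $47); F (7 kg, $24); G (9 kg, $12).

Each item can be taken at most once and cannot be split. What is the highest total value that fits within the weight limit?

$69

This is a 0/1 knapsack; check combinations near the capacity.
- B: weight 10, value 69
- E: weight 7, value 47
- A: weight 7, value 37
- F: weight 7, value 24
- D: weight 7, value 19
Best: $69.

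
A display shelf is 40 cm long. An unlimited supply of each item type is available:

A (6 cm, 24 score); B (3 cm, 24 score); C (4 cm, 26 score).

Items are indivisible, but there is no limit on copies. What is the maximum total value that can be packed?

Best value-per-unit is B at 24/3; filling with it alone gives 13×24 = 312.
Optimal mix: 12×B + 1×C → length 40, value 314.

314 score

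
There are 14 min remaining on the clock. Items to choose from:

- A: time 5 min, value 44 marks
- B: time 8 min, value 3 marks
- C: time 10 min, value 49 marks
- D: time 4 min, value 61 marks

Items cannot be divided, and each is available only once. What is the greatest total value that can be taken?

110 marks

Check high-value combinations within 14 min:
- C+D: time 10+4=14, value 49+61=110
- A+D: time 5+4=9, value 44+61=105
- B+D: time 8+4=12, value 3+61=64
- D: time 4, value 61
Best: 110 marks.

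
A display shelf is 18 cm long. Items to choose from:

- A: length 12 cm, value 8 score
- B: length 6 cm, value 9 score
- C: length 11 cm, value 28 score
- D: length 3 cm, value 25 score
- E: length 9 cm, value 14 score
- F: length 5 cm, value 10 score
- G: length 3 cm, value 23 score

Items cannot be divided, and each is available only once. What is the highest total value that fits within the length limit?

This is a 0/1 knapsack; check combinations near the capacity.
- C+D+G: length 11+3+3=17, value 28+25+23=76
- B+D+F+G: length 6+3+5+3=17, value 9+25+10+23=67
- D+E+G: length 3+9+3=15, value 25+14+23=62
- D+F+G: length 3+5+3=11, value 25+10+23=58
Best: 76 score.

76 score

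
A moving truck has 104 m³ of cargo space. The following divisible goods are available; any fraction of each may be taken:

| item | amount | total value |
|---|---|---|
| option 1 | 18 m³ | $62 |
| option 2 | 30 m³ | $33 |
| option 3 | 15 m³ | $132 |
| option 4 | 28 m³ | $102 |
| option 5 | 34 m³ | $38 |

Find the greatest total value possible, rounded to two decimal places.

Take in order of value per unit:
- option 3 (132/15 per unit): all 15 → value 132, running total 132.00
- option 4 (102/28 per unit): all 28 → value 102, running total 234.00
- option 1 (62/18 per unit): all 18 → value 62, running total 296.00
- option 5 (38/34 per unit): all 34 → value 38, running total 334.00
- option 2 (33/30 per unit): 9 of 30 → value 9×33/30 = 9.9000, running total 343.90
Total 343.90.

343.90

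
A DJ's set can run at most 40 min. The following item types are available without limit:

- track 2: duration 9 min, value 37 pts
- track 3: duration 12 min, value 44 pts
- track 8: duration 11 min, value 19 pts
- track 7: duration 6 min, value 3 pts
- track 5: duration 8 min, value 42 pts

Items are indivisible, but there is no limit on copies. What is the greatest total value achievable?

210 pts

Best value-per-unit is track 5 at 42/8, and filling with it alone uses duration 5×8=40. No mix of the others beats 5×42 = 210.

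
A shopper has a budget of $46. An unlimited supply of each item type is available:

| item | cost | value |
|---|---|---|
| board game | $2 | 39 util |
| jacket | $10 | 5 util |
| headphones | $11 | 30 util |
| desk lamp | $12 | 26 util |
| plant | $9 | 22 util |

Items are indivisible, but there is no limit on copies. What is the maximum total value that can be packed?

897 util

Best value-per-unit is board game at 39/2, and filling with it alone uses cost 23×2=46. No mix of the others beats 23×39 = 897.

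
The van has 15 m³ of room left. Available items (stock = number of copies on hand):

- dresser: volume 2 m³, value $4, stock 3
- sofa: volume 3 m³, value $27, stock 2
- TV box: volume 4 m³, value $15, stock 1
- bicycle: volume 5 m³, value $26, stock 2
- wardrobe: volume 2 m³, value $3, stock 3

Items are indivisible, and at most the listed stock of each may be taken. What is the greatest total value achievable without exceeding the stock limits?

Best selections within volume 15 and stock limits:
- 2×sofa + 1×TV box + 1×bicycle: volume 15, value 95
- 2×dresser + 2×sofa + 1×bicycle: volume 15, value 88
- 1×dresser + 2×sofa + 1×bicycle + 1×wardrobe: volume 15, value 87
Best: $95.

$95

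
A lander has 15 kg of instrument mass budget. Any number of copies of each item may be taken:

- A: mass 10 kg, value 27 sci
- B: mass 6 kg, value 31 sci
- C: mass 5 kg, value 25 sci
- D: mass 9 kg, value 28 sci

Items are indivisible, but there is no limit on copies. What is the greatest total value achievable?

Best value-per-unit is B at 31/6; filling with it alone gives 2×31 = 62.
Optimal mix: 3×C → mass 15, value 75.

75 sci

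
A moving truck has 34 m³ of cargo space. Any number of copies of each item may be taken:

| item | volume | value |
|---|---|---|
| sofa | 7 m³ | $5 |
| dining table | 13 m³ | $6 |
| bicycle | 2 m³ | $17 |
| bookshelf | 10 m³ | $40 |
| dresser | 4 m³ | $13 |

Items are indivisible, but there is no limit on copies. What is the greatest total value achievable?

$289

Best value-per-unit is bicycle at 17/2, and filling with it alone uses volume 17×2=34. No mix of the others beats 17×17 = 289.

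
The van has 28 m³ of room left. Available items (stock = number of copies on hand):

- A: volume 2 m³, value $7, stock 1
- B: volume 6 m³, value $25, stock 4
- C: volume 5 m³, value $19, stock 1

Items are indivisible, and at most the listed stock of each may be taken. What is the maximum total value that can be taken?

Best selections within volume 28 and stock limits:
- 1×A + 4×B: volume 26, value 107
- 1×A + 3×B + 1×C: volume 25, value 101
- 4×B: volume 24, value 100
Best: $107.

$107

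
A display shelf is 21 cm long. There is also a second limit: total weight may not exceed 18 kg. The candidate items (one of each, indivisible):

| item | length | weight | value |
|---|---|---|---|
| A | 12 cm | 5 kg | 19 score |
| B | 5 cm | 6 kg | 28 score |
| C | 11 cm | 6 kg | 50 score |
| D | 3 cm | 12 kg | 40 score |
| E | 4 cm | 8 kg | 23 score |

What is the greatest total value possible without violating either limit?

90 score

Feasible sets respecting both limits:
- C+D: length 14, weight 18, value 90
- B+C: length 16, weight 12, value 78
- C+E: length 15, weight 14, value 73
- B+D: length 8, weight 18, value 68
Best: 90 score.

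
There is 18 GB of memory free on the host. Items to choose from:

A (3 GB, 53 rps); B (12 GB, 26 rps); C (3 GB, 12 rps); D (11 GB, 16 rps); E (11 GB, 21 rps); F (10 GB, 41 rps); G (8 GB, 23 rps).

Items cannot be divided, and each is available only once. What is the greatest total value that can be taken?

Check high-value combinations within 18 GB:
- A+C+F: memory 3+3+10=16, value 53+12+41=106
- A+F: memory 3+10=13, value 53+41=94
- A+B+C: memory 3+12+3=18, value 53+26+12=91
Best: 106 rps.

106 rps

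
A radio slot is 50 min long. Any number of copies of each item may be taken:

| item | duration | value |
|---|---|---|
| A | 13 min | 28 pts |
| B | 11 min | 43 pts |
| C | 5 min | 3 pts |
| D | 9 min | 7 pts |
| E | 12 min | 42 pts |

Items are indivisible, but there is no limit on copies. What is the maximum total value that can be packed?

Best value-per-unit is B at 43/11; filling with it alone gives 4×43 = 172.
Optimal mix: 4×B + 1×C → duration 49, value 175.

175 pts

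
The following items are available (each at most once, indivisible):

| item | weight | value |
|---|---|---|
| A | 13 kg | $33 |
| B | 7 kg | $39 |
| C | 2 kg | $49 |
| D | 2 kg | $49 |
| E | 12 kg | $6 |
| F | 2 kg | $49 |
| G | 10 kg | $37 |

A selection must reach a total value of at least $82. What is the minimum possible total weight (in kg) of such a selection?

Subsets with value ≥ 82, sorted by total weight:
- C+D: weight 4, value 98
- C+F: weight 4, value 98
- D+F: weight 4, value 98
- C+D+F: weight 6, value 147
Minimum weight: 4 kg.

4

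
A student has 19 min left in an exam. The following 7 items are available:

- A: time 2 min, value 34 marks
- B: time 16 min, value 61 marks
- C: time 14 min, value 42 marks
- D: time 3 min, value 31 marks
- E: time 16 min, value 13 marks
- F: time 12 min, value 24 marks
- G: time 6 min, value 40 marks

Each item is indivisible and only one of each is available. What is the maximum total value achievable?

107 marks

This is a 0/1 knapsack; check combinations near the capacity.
- A+C+D: time 2+14+3=19, value 34+42+31=107
- A+D+G: time 2+3+6=11, value 34+31+40=105
- A+B: time 2+16=18, value 34+61=95
Best: 107 marks.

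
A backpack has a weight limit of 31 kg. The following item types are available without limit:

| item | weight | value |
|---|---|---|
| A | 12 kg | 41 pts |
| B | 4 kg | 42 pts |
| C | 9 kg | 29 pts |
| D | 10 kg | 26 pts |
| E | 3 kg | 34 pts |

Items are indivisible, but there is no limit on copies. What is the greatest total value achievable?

Best value-per-unit is E at 34/3; filling with it alone gives 10×34 = 340.
Optimal mix: 1×B + 9×E → weight 31, value 348.

348 pts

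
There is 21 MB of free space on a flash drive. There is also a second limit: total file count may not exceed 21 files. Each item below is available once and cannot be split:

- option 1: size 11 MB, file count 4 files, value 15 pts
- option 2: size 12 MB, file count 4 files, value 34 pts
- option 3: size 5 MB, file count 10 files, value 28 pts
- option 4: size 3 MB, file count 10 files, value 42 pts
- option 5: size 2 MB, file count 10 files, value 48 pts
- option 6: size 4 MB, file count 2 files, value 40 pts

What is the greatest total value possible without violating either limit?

122 pts

Feasible sets respecting both limits:
- option 2+option 5+option 6: size 18, file count 16, value 122
- option 2+option 4+option 6: size 19, file count 16, value 116
- option 1+option 5+option 6: size 17, file count 16, value 103
Best: 122 pts.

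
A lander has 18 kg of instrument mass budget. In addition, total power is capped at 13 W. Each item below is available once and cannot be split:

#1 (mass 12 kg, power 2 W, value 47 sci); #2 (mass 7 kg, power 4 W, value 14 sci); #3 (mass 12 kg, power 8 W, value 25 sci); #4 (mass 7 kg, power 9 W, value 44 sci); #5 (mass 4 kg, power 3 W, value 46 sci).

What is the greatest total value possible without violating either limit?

93 sci

Feasible sets respecting both limits:
- #1+#5: mass 16, power 5, value 93
- #4+#5: mass 11, power 12, value 90
- #3+#5: mass 16, power 11, value 71
Best: 93 sci.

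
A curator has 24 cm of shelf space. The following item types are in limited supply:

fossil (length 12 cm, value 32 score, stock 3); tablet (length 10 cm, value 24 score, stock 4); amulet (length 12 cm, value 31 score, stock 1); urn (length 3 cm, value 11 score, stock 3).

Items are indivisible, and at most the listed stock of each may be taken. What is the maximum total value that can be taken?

65 score

Top feasible selections:
- 1×fossil + 3×urn: length 21, value 65
- 1×amulet + 3×urn: length 21, value 64
Best: 65 score.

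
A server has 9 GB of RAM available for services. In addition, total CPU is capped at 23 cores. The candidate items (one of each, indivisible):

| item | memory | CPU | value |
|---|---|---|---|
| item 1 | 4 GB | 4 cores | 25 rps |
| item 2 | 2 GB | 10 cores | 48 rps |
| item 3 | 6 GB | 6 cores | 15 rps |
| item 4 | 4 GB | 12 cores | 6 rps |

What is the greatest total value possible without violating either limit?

Feasible sets respecting both limits:
- item 1+item 2: memory 6, CPU 14, value 73
- item 2+item 3: memory 8, CPU 16, value 63
- item 2+item 4: memory 6, CPU 22, value 54
- item 2: memory 2, CPU 10, value 48
Best: 73 rps.

73 rps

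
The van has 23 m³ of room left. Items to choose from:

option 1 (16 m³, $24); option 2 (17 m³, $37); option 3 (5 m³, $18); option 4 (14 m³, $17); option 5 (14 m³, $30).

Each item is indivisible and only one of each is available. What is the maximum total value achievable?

$55

Check high-value combinations within 23 m³:
- option 2+option 3: volume 17+5=22, value 37+18=55
- option 3+option 5: volume 5+14=19, value 18+30=48
- option 1+option 3: volume 16+5=21, value 24+18=42
Best: $55.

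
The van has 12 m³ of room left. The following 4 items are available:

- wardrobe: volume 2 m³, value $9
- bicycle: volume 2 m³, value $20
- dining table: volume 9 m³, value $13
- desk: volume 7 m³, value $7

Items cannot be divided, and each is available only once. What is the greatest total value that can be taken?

$36

Check high-value combinations within 12 m³:
- wardrobe+bicycle+desk: volume 2+2+7=11, value 9+20+7=36
- bicycle+dining table: volume 2+9=11, value 20+13=33
- wardrobe+bicycle: volume 2+2=4, value 9+20=29
- bicycle+desk: volume 2+7=9, value 20+7=27
- wardrobe+dining table: volume 2+9=11, value 9+13=22
Best: $36.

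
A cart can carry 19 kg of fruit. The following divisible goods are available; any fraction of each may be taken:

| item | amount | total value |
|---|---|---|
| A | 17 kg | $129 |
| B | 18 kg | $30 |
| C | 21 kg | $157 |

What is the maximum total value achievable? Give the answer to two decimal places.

143.95

Take in order of value per unit:
- A (129/17 per unit): all 17 → value 129, running total 129.00
- C (157/21 per unit): 2 of 21 → value 2×157/21 = 14.9524, running total 143.95
Total 143.95.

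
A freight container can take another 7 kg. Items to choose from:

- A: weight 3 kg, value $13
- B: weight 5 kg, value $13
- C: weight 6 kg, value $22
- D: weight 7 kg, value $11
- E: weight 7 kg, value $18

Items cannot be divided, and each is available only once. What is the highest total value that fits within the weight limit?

Check high-value combinations within 7 kg:
- C: weight 6, value 22
- E: weight 7, value 18
- A: weight 3, value 13
- B: weight 5, value 13
Best: $22.

$22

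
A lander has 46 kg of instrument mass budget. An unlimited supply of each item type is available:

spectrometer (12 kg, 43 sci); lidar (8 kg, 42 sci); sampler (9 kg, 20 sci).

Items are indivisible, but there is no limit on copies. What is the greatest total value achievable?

Best value-per-unit is lidar at 42/8; filling with it alone gives 5×42 = 210.
Optimal mix: 1×spectrometer + 4×lidar → mass 44, value 211.

211 sci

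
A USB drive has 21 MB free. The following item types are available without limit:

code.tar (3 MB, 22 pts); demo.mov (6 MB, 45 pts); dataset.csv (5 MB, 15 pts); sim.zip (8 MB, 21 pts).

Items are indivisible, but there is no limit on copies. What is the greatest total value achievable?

157 pts

Best value-per-unit is demo.mov at 45/6; filling with it alone gives 3×45 = 135.
Optimal mix: 1×code.tar + 3×demo.mov → size 21, value 157.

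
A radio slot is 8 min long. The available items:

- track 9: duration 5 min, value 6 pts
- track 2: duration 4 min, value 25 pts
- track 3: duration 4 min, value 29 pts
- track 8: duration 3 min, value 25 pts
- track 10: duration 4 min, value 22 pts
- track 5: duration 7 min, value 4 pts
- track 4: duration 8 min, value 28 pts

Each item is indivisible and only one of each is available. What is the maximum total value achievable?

Check high-value combinations within 8 min:
- track 3+track 8: duration 4+3=7, value 29+25=54
- track 2+track 3: duration 4+4=8, value 25+29=54
- track 3+track 10: duration 4+4=8, value 29+22=51
- track 2+track 8: duration 4+3=7, value 25+25=50
- track 8+track 10: duration 3+4=7, value 25+22=47
Best: 54 pts.

54 pts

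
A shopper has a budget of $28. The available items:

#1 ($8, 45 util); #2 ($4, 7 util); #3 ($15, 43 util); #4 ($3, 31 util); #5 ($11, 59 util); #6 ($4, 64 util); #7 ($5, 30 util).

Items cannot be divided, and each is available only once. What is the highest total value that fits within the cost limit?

199 util

Check high-value combinations within $28:
- #1+#4+#5+#6: cost 8+3+11+4=26, value 45+31+59+64=199
- #1+#5+#6+#7: cost 8+11+4+5=28, value 45+59+64+30=198
- #2+#4+#5+#6+#7: cost 4+3+11+4+5=27, value 7+31+59+64+30=191
- #4+#5+#6+#7: cost 3+11+4+5=23, value 31+59+64+30=184
Best: 199 util.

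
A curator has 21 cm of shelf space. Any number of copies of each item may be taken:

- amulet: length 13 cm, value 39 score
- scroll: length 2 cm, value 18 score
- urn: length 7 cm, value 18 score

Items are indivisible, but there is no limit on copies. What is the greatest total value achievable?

180 score

Best value-per-unit is scroll at 18/2, and filling with it alone uses length 10×2=20. No mix of the others beats 10×18 = 180.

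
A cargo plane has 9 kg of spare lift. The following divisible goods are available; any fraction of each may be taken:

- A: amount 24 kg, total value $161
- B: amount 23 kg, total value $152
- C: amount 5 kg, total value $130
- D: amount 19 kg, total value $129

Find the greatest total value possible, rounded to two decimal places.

157.16

Take in order of value per unit:
- C (130/5 per unit): all 5 → value 130, running total 130.00
- D (129/19 per unit): 4 of 19 → value 4×129/19 = 27.1579, running total 157.16
Total 157.16.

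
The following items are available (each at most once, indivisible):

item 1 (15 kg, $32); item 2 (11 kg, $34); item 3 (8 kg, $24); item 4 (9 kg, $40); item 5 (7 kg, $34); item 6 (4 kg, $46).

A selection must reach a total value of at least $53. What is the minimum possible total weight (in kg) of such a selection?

Subsets with value ≥ 53, sorted by total weight:
- item 5+item 6: weight 11, value 80
- item 3+item 6: weight 12, value 70
- item 4+item 6: weight 13, value 86
Minimum weight: 11 kg.

11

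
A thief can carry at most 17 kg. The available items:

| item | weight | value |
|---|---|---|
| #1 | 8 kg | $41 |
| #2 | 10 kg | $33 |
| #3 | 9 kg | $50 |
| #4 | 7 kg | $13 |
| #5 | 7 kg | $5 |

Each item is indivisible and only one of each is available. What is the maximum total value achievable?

Check high-value combinations within 17 kg:
- #1+#3: weight 8+9=17, value 41+50=91
- #3+#4: weight 9+7=16, value 50+13=63
- #3+#5: weight 9+7=16, value 50+5=55
- #1+#4: weight 8+7=15, value 41+13=54
Best: $91.

$91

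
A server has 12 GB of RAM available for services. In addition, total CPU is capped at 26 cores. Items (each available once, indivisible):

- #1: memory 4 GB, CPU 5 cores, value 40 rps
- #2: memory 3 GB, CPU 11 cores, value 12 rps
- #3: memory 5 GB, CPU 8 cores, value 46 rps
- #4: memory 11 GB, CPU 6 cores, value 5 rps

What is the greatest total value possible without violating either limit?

Feasible sets respecting both limits:
- #1+#2+#3: memory 12, CPU 24, value 98
- #1+#3: memory 9, CPU 13, value 86
- #2+#3: memory 8, CPU 19, value 58
- #1+#2: memory 7, CPU 16, value 52
Best: 98 rps.

98 rps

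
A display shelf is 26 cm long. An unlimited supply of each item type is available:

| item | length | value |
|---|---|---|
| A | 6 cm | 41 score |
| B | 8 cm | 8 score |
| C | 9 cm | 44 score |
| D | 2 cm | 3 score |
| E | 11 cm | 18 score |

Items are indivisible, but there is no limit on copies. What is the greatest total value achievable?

167 score

Best value-per-unit is A at 41/6; filling with it alone gives 4×41 = 164.
Optimal mix: 4×A + 1×D → length 26, value 167.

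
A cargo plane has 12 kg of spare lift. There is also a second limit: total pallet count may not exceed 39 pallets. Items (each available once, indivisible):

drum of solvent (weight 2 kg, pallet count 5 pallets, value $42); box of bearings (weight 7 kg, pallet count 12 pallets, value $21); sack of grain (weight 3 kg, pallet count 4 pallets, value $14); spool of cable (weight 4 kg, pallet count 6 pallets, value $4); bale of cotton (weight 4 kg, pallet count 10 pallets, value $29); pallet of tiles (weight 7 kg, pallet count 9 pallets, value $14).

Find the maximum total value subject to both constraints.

Feasible sets respecting both limits:
- drum of solvent+sack of grain+bale of cotton: weight 9, pallet count 19, value 85
- drum of solvent+box of bearings+sack of grain: weight 12, pallet count 21, value 77
- drum of solvent+spool of cable+bale of cotton: weight 10, pallet count 21, value 75
- drum of solvent+bale of cotton: weight 6, pallet count 15, value 71
Best: $85.

$85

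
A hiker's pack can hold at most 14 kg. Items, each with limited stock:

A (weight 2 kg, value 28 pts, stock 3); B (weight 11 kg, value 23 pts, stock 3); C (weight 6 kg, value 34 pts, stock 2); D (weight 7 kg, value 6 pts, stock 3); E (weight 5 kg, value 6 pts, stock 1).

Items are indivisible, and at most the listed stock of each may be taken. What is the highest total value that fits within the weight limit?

118 pts

Best selections within weight 14 and stock limits:
- 3×A + 1×C: weight 12, value 118
- 1×A + 2×C: weight 14, value 96
- 2×A + 1×C: weight 10, value 90
Best: 118 pts.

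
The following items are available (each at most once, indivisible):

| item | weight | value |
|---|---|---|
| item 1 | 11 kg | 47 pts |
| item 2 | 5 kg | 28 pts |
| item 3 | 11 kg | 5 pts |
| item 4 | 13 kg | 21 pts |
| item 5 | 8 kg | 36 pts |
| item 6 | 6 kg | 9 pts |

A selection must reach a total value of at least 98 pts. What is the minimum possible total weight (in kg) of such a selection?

24

Subsets with value ≥ 98, sorted by total weight:
- item 1+item 2+item 5: weight 24, value 111
- item 1+item 2+item 5+item 6: weight 30, value 120
- item 1+item 4+item 5: weight 32, value 104
- item 1+item 2+item 3+item 5: weight 35, value 116
Minimum weight: 24 kg.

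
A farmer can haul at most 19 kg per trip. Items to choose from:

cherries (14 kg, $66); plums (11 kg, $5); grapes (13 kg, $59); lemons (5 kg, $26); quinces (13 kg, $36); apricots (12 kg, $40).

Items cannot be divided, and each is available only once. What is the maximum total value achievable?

$92

Check high-value combinations within 19 kg:
- cherries+lemons: weight 14+5=19, value 66+26=92
- grapes+lemons: weight 13+5=18, value 59+26=85
- cherries: weight 14, value 66
Best: $92.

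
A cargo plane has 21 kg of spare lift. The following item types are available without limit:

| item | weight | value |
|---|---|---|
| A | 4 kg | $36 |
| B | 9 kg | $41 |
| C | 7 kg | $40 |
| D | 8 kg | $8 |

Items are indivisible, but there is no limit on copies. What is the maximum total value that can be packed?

$180

Best value-per-unit is A at 36/4, and filling with it alone uses weight 5×4=20. No mix of the others beats 5×36 = 180.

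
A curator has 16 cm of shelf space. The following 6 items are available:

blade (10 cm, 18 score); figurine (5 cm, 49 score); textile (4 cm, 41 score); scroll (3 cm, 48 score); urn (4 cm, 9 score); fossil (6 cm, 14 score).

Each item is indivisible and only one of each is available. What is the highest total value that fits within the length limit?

147 score

This is a 0/1 knapsack; check combinations near the capacity.
- figurine+textile+scroll+urn: length 5+4+3+4=16, value 49+41+48+9=147
- figurine+textile+scroll: length 5+4+3=12, value 49+41+48=138
- figurine+scroll+fossil: length 5+3+6=14, value 49+48+14=111
- figurine+scroll+urn: length 5+3+4=12, value 49+48+9=106
Best: 147 score.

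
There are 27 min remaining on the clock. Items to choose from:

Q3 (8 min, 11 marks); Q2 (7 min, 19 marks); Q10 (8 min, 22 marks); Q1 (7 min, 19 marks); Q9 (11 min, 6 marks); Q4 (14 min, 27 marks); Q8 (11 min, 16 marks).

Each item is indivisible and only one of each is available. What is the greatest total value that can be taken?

Check high-value combinations within 27 min:
- Q2+Q10+Q1: time 7+8+7=22, value 19+22+19=60
- Q2+Q10+Q8: time 7+8+11=26, value 19+22+16=57
- Q10+Q1+Q8: time 8+7+11=26, value 22+19+16=57
- Q2+Q1+Q8: time 7+7+11=25, value 19+19+16=54
Best: 60 marks.

60 marks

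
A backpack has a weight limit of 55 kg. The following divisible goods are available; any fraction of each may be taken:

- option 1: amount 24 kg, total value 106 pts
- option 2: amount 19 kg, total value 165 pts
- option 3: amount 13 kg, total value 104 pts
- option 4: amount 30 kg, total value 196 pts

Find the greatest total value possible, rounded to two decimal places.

Take in order of value per unit:
- option 2 (165/19 per unit): all 19 → value 165, running total 165.00
- option 3 (104/13 per unit): all 13 → value 104, running total 269.00
- option 4 (196/30 per unit): 23 of 30 → value 23×196/30 = 150.2667, running total 419.27
Total 419.27.

419.27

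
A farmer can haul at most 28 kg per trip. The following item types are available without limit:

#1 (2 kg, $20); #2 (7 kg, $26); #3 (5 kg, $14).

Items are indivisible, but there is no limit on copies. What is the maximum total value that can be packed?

$280

Best value-per-unit is #1 at 20/2, and filling with it alone uses weight 14×2=28. No mix of the others beats 14×20 = 280.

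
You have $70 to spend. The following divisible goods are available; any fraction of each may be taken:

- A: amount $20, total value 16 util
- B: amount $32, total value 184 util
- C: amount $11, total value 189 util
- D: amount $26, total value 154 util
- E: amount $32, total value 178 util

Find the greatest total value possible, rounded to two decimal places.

532.56

Take in order of value per unit:
- C (189/11 per unit): all 11 → value 189, running total 189.00
- D (154/26 per unit): all 26 → value 154, running total 343.00
- B (184/32 per unit): all 32 → value 184, running total 527.00
- E (178/32 per unit): 1 of 32 → value 1×178/32 = 5.5625, running total 532.56
Total 532.56.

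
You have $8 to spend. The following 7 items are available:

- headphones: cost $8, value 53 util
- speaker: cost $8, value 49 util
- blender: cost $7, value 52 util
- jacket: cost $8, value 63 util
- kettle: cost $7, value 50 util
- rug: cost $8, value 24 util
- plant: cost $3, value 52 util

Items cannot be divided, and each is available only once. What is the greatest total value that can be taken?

This is a 0/1 knapsack; check combinations near the capacity.
- jacket: cost 8, value 63
- headphones: cost 8, value 53
- plant: cost 3, value 52
Best: 63 util.

63 util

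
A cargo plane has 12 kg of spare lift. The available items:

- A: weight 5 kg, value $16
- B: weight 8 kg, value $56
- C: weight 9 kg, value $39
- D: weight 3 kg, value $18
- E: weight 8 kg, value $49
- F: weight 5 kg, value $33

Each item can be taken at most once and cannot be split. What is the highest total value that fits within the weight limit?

Check high-value combinations within 12 kg:
- B+D: weight 8+3=11, value 56+18=74
- D+E: weight 3+8=11, value 18+49=67
- C+D: weight 9+3=12, value 39+18=57
- B: weight 8, value 56
Best: $74.

$74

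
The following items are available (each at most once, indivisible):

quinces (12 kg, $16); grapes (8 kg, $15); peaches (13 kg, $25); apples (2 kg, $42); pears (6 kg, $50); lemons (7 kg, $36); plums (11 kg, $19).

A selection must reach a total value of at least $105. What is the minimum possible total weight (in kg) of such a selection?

15

Subsets with value ≥ 105, sorted by total weight:
- apples+pears+lemons: weight 15, value 128
- grapes+apples+pears: weight 16, value 107
- apples+pears+plums: weight 19, value 111
Minimum weight: 15 kg.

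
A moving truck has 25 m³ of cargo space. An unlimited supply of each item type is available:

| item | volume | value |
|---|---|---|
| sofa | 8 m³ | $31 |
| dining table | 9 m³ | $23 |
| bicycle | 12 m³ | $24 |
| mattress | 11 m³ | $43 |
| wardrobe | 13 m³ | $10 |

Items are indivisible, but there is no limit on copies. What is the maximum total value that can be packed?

$93

Best value-per-unit is mattress at 43/11; filling with it alone gives 2×43 = 86.
Optimal mix: 3×sofa → volume 24, value 93.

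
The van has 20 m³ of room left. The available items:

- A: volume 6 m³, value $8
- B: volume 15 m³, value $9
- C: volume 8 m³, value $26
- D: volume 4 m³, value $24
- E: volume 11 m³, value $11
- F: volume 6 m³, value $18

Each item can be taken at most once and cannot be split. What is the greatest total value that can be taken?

$68

Check high-value combinations within 20 m³:
- C+D+F: volume 8+4+6=18, value 26+24+18=68
- A+C+D: volume 6+8+4=18, value 8+26+24=58
- A+C+F: volume 6+8+6=20, value 8+26+18=52
- C+D: volume 8+4=12, value 26+24=50
Best: $68.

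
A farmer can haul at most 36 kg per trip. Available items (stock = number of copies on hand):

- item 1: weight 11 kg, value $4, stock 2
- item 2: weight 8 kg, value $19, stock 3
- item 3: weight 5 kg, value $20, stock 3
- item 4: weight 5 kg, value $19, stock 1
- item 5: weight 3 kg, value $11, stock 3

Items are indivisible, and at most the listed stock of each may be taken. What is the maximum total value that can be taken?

$120

Best selections within weight 36 and stock limits:
- 1×item 2 + 3×item 3 + 1×item 4 + 2×item 5: weight 34, value 120
- 2×item 2 + 3×item 3 + 1×item 4: weight 36, value 117
- 3×item 3 + 1×item 4 + 3×item 5: weight 29, value 112
Best: $120.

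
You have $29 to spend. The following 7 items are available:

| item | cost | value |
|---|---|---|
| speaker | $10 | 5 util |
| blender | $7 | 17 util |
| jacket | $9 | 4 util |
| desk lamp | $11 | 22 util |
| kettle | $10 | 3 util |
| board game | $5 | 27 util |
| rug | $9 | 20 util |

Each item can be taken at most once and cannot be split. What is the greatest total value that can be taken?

69 util

This is a 0/1 knapsack; check combinations near the capacity.
- desk lamp+board game+rug: cost 11+5+9=25, value 22+27+20=69
- blender+desk lamp+board game: cost 7+11+5=23, value 17+22+27=66
- blender+board game+rug: cost 7+5+9=21, value 17+27+20=64
- blender+desk lamp+rug: cost 7+11+9=27, value 17+22+20=59
- speaker+desk lamp+board game: cost 10+11+5=26, value 5+22+27=54
Best: 69 util.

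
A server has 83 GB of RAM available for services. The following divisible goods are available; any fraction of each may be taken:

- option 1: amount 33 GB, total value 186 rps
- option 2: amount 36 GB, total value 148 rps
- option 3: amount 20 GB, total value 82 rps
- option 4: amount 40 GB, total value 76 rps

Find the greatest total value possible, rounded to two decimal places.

391.40

Take in order of value per unit:
- option 1 (186/33 per unit): all 33 → value 186, running total 186.00
- option 2 (148/36 per unit): all 36 → value 148, running total 334.00
- option 3 (82/20 per unit): 14 of 20 → value 14×82/20 = 57.4000, running total 391.40
Total 391.40.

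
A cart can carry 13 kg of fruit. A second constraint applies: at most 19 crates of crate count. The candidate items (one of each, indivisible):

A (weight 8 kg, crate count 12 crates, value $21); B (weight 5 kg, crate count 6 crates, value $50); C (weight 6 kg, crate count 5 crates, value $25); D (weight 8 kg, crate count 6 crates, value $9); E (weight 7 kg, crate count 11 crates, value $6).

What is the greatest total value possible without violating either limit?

$75

Feasible sets respecting both limits:
- B+C: weight 11, crate count 11, value 75
- A+B: weight 13, crate count 18, value 71
- B+D: weight 13, crate count 12, value 59
- B+E: weight 12, crate count 17, value 56
Best: $75.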